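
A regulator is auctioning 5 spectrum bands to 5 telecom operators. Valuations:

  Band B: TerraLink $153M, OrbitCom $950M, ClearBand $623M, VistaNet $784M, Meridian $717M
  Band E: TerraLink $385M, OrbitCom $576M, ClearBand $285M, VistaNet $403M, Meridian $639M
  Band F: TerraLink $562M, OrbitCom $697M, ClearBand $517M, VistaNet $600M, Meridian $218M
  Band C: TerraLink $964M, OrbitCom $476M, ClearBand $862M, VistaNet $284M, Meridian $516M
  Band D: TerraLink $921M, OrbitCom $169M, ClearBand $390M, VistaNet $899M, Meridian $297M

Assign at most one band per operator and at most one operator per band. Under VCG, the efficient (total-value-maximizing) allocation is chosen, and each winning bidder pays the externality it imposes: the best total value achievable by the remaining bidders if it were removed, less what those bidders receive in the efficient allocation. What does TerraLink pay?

Efficient allocation: TerraLink→Band D ($921M), OrbitCom→Band B ($950M), ClearBand→Band C ($862M), VistaNet→Band F ($600M), Meridian→Band E ($639M); total welfare W = $3972M.
TerraLink receives Band D at value $921M, so the others get W − 921 = $3051M.
Without TerraLink: best allocation of the remaining 4 bidders over all 5 bands is OrbitCom→Band B ($950M), ClearBand→Band C ($862M), VistaNet→Band D ($899M), Meridian→Band E ($639M), total $3350M.
VCG payment = (others' best without TerraLink) − (others' welfare with TerraLink) = 3350 − 3051 = $299M.

TerraLink pays $299M.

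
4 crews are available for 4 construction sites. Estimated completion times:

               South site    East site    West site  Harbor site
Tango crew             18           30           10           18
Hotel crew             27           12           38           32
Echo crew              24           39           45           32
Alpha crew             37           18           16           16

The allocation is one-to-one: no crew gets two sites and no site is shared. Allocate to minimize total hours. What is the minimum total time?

Min total: 62 hours

Optimal: Tango crew→West site (10 hours), Hotel crew→East site (12 hours), Echo crew→South site (24 hours), Alpha crew→Harbor site (16 hours) — total 10+12+24+16 = 62 hours.
Column-greedy (each site in turn goes to its cheapest remaining crew) gives 78 hours, worse by 16.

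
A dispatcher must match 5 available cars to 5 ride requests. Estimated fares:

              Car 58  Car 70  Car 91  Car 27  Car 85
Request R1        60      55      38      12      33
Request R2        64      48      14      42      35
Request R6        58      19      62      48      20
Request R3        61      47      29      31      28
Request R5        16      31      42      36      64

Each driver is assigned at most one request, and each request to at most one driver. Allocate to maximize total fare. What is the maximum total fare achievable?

Max total: $284

Optimal: Car 58→Request R3 ($61), Car 70→Request R1 ($55), Car 91→Request R6 ($62), Car 27→Request R2 ($42), Car 85→Request R5 ($64) — total 61+55+62+42+64 = $284.
Max-entry greedy (repeatedly take the single best remaining cell) gives $276, worse by 8.
Next-best assignment: Car 58→Request R2, Car 70→Request R1, Car 91→Request R6, Car 27→Request R3, Car 85→Request R5 = $276.
Swapping Car 91↔Car 70 (Car 91→Request R1 $38, Car 70→Request R6 $19) loses 60.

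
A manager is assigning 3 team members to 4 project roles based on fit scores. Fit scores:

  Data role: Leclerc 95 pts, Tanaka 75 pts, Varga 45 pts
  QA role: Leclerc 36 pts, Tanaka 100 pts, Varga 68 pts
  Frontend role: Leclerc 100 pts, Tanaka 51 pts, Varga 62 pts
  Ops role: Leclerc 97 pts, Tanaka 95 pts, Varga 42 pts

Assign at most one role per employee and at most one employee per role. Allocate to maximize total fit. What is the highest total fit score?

Max total: 263 pts

Optimal: Leclerc→Frontend role (100 pts), Tanaka→Ops role (95 pts), Varga→QA role (68 pts) — total 100+95+68 = 263 pts.
Column-greedy (each role in turn goes to its best remaining employee) gives 257 pts, worse by 6.
No other one-to-one assignment exceeds 263 pts.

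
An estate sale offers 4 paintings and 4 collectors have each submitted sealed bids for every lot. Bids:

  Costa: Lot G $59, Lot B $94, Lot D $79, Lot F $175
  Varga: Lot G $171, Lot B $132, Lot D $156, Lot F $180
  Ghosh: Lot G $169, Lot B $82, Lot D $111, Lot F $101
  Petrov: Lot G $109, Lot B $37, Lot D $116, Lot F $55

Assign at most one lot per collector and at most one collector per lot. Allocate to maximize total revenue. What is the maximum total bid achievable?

Optimal: Costa→Lot F ($175), Varga→Lot B ($132), Ghosh→Lot G ($169), Petrov→Lot D ($116) — total 175+132+169+116 = $592.
Column-greedy (each lot in turn goes to its best remaining collector) gives $482, worse by 110.
Next-best assignment: Costa→Lot B, Varga→Lot F, Ghosh→Lot G, Petrov→Lot D = $559.
Swapping Ghosh↔Petrov (Ghosh→Lot D $111, Petrov→Lot G $109) loses 65.

Maximum total: $592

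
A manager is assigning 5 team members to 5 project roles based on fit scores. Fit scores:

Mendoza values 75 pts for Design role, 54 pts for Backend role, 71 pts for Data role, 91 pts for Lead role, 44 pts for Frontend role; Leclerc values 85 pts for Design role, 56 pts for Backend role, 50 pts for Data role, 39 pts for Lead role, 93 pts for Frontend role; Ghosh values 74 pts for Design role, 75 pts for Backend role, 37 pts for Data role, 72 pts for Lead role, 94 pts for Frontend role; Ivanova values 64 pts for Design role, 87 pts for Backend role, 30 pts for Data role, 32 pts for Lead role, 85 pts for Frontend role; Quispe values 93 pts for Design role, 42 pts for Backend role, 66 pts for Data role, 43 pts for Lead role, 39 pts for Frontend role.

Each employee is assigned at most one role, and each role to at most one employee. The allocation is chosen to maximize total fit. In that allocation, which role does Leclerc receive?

Leclerc receives Design role.

Optimal: Mendoza→Lead role (91 pts), Leclerc→Design role (85 pts), Ghosh→Frontend role (94 pts), Ivanova→Backend role (87 pts), Quispe→Data role (66 pts) — total 91+85+94+87+66 = 423 pts.
Column-greedy (each role in turn goes to its best remaining employee) gives 416 pts, worse by 7.
Leclerc's own top role is Frontend role (93 pts), but forcing Leclerc→Frontend role and reassigning the rest optimally gives only 416 pts — worse by 7.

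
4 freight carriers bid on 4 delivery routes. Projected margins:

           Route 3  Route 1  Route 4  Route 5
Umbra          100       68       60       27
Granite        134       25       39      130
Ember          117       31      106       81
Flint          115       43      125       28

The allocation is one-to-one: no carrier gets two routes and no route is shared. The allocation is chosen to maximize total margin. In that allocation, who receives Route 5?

Optimal: Umbra→Route 1 ($68k), Granite→Route 5 ($130k), Ember→Route 3 ($117k), Flint→Route 4 ($125k) — total 68+130+117+125 = $440k.
Granite's own top route is Route 3 ($134k), but forcing Granite→Route 3 and reassigning the rest optimally gives only $408k — worse by 32.

Granite receives Route 5.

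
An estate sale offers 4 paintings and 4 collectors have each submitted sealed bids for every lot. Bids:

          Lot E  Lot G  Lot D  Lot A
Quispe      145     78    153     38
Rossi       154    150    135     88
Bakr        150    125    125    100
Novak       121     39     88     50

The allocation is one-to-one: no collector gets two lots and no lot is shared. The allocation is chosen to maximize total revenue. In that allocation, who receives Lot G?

Rossi receives Lot G.

Optimal: Quispe→Lot D ($153), Rossi→Lot G ($150), Bakr→Lot A ($100), Novak→Lot E ($121) — total 153+150+100+121 = $524.
Column-greedy (each lot in turn goes to its best remaining collector) gives $482, worse by 42.
Rossi's own top lot is Lot E ($154), but forcing Rossi→Lot E and reassigning the rest optimally gives only $482 — worse by 42.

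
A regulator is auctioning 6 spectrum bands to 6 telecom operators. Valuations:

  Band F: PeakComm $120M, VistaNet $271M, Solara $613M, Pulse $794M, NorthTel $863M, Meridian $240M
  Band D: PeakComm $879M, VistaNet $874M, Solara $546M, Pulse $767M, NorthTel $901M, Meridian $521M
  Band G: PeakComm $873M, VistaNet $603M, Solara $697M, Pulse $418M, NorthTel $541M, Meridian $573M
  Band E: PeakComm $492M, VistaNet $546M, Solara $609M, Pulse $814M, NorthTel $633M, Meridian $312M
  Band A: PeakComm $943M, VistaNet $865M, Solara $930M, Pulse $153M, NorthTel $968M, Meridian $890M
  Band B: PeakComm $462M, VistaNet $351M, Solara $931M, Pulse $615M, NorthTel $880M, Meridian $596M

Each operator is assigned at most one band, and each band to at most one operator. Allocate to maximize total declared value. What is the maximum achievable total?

Optimal: PeakComm→Band G ($873M), VistaNet→Band D ($874M), Solara→Band B ($931M), Pulse→Band E ($814M), NorthTel→Band F ($863M), Meridian→Band A ($890M) — total 873+874+931+814+863+890 = $5245M.
No other one-to-one assignment exceeds $5245M.

Maximum total: $5245M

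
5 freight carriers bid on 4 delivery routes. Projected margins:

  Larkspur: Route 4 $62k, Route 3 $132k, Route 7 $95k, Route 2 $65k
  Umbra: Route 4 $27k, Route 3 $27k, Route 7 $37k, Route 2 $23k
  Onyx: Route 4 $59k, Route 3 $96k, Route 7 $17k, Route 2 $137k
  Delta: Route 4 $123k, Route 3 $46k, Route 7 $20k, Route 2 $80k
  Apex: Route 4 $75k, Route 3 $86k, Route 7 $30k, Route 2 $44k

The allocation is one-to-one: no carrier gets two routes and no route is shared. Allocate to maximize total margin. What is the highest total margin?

Max total: $441k

Optimal: Delta→Route 4 ($123k), Apex→Route 3 ($86k), Larkspur→Route 7 ($95k), Onyx→Route 2 ($137k) — total 123+86+95+137 = $441k.
Row-greedy (each carrier in turn takes its best remaining route) gives $429k, worse by 12.
Swapping Apex↔Onyx (Apex→Route 2 $44k, Onyx→Route 3 $96k) loses 83.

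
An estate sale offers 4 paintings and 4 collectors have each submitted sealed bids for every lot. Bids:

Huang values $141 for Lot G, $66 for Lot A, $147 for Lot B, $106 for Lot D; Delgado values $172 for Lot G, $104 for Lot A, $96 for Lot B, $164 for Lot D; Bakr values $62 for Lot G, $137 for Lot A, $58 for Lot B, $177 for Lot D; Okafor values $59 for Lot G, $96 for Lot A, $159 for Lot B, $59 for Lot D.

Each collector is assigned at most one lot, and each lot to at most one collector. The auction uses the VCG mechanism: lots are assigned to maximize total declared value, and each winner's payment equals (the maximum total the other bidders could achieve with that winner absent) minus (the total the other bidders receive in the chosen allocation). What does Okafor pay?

Efficient allocation: Huang→Lot G ($141), Delgado→Lot D ($164), Bakr→Lot A ($137), Okafor→Lot B ($159); total welfare W = $601.
Okafor receives Lot B at value $159, so the others get W − 159 = $442.
Without Okafor: best allocation of the remaining 3 bidders over all 4 lots is Huang→Lot B ($147), Delgado→Lot G ($172), Bakr→Lot D ($177), total $496.
VCG payment = (others' best without Okafor) − (others' welfare with Okafor) = 496 − 442 = $54.

Okafor pays $54.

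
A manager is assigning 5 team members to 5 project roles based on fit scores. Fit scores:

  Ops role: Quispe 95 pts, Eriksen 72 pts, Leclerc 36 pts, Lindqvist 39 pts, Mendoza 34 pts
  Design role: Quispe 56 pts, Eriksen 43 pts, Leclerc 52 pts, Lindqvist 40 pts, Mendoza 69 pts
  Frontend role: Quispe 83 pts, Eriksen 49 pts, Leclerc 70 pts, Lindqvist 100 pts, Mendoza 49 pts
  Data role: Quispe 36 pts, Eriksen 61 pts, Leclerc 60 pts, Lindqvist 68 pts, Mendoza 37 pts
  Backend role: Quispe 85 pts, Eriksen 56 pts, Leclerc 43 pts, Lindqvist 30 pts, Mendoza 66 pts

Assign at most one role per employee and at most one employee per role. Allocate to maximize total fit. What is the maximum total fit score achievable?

Maximum total: 386 pts

This is the linear assignment problem.
Optimal: Quispe→Backend role (85 pts), Eriksen→Ops role (72 pts), Leclerc→Data role (60 pts), Lindqvist→Frontend role (100 pts), Mendoza→Design role (69 pts) — total 85+72+60+100+69 = 386 pts.
Next-best assignment: Quispe→Ops role, Eriksen→Backend role, Leclerc→Data role, Lindqvist→Frontend role, Mendoza→Design role = 380 pts.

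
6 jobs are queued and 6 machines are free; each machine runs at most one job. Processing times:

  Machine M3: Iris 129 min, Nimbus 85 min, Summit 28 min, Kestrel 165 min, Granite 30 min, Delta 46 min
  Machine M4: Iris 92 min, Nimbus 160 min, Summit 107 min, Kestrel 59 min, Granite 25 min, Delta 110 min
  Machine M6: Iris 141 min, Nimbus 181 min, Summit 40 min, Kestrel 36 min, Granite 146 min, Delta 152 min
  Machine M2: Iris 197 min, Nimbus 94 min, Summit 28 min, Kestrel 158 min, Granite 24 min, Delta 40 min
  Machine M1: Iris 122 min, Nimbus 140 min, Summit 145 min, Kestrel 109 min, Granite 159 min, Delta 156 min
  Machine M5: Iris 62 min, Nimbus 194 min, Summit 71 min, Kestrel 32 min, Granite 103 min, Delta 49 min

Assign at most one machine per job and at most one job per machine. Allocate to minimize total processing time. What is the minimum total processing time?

Optimal: Iris→Machine M5 (62 min), Nimbus→Machine M1 (140 min), Summit→Machine M3 (28 min), Kestrel→Machine M6 (36 min), Granite→Machine M4 (25 min), Delta→Machine M2 (40 min) — total 62+140+28+36+25+40 = 331 min.
Column-greedy (each machine in turn goes to its cheapest remaining job) gives 445 min, worse by 114.
No other one-to-one assignment undercuts 331 min.

Min total: 331 min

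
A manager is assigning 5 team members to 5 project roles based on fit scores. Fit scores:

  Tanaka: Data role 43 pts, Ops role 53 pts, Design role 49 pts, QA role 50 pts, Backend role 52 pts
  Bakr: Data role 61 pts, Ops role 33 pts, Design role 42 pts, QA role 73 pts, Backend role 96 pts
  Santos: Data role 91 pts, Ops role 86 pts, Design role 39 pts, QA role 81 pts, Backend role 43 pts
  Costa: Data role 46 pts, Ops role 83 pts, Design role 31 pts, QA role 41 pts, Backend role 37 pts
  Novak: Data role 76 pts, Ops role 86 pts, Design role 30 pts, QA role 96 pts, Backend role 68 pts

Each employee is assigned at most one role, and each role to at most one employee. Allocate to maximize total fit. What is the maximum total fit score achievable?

Max total: 415 pts

This is a one-to-one assignment (maximum-weight bipartite matching).
Optimal: Tanaka→Design role (49 pts), Bakr→Backend role (96 pts), Santos→Data role (91 pts), Costa→Ops role (83 pts), Novak→QA role (96 pts) — total 49+96+91+83+96 = 415 pts.
Column-greedy (each role in turn goes to its best remaining employee) gives 336 pts, worse by 79.
Every other assignment is strictly worse.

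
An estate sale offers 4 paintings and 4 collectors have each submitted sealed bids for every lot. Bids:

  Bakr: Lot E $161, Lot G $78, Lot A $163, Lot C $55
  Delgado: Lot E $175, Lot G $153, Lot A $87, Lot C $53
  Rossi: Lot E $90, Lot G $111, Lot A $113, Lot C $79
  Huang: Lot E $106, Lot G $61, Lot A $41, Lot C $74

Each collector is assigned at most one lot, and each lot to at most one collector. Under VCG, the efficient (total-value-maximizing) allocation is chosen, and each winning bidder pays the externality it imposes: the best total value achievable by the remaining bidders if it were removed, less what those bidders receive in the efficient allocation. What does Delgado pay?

Delgado pays $32.

Efficient allocation: Bakr→Lot A ($163), Delgado→Lot E ($175), Rossi→Lot G ($111), Huang→Lot C ($74); total welfare W = $523.
Delgado receives Lot E at value $175, so the others get W − 175 = $348.
Without Delgado: best allocation of the remaining 3 bidders over all 4 lots is Bakr→Lot A ($163), Rossi→Lot G ($111), Huang→Lot E ($106), total $380.
VCG payment = (others' best without Delgado) − (others' welfare with Delgado) = 380 − 348 = $32.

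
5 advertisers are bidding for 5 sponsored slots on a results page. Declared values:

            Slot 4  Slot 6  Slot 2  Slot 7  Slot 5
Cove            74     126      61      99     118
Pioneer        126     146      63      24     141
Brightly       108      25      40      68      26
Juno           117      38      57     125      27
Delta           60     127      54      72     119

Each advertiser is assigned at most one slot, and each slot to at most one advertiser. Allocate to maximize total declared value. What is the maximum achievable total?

Maximum total: $562

Optimal: Cove→Slot 2 ($61), Pioneer→Slot 5 ($141), Brightly→Slot 4 ($108), Juno→Slot 7 ($125), Delta→Slot 6 ($127) — total 61+141+108+125+127 = $562.
Row-greedy (each advertiser in turn takes its best remaining slot) gives $554, worse by 8.
Swapping Delta↔Pioneer (Delta→Slot 5 $119, Pioneer→Slot 6 $146) loses 3.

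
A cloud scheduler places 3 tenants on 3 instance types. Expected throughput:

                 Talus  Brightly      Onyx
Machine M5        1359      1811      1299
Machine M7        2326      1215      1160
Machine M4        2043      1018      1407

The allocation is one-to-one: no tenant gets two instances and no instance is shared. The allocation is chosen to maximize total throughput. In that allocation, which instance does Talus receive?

Optimal: Talus→Machine M7 (2326 ops/s), Brightly→Machine M5 (1811 ops/s), Onyx→Machine M4 (1407 ops/s) — total 2326+1811+1407 = 5544 ops/s.
Next-best assignment: Talus→Machine M4, Brightly→Machine M5, Onyx→Machine M7 = 5014 ops/s.

Talus receives Machine M7.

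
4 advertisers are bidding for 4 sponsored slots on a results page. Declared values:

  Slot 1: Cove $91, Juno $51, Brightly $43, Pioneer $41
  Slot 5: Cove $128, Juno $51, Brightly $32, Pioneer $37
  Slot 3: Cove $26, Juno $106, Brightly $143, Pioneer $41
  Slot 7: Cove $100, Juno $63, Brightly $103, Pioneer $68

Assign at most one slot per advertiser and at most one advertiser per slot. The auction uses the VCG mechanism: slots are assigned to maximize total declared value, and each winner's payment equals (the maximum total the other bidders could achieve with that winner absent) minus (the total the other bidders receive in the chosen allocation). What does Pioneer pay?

Efficient allocation: Cove→Slot 5 ($128), Juno→Slot 1 ($51), Brightly→Slot 3 ($143), Pioneer→Slot 7 ($68); total welfare W = $390.
Pioneer receives Slot 7 at value $68, so the others get W − 68 = $322.
Without Pioneer: best allocation of the remaining 3 bidders over all 4 slots is Cove→Slot 5 ($128), Juno→Slot 3 ($106), Brightly→Slot 7 ($103), total $337.
VCG payment = (others' best without Pioneer) − (others' welfare with Pioneer) = 337 − 322 = $15.

Pioneer pays $15.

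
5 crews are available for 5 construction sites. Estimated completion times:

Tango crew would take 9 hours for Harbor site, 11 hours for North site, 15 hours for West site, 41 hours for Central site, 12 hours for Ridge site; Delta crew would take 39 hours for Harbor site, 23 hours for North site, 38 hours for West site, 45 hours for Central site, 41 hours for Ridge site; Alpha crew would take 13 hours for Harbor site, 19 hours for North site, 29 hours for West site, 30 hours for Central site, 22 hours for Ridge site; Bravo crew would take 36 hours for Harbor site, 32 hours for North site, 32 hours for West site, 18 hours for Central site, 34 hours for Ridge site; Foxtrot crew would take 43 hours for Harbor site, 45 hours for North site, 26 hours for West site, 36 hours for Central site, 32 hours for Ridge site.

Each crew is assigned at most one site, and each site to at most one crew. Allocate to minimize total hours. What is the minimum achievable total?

This is the linear assignment problem.
Optimal: Tango crew→Ridge site (12 hours), Delta crew→North site (23 hours), Alpha crew→Harbor site (13 hours), Bravo crew→Central site (18 hours), Foxtrot crew→West site (26 hours) — total 12+23+13+18+26 = 92 hours.
Min-entry greedy (repeatedly take the single cheapest remaining cell) gives 113 hours, worse by 21.
Swapping Delta crew↔Tango crew (Delta crew→Ridge site 41 hours, Tango crew→North site 11 hours) adds 17.
Checked against all permutations: 92 hours is optimal.

Min total: 92 hours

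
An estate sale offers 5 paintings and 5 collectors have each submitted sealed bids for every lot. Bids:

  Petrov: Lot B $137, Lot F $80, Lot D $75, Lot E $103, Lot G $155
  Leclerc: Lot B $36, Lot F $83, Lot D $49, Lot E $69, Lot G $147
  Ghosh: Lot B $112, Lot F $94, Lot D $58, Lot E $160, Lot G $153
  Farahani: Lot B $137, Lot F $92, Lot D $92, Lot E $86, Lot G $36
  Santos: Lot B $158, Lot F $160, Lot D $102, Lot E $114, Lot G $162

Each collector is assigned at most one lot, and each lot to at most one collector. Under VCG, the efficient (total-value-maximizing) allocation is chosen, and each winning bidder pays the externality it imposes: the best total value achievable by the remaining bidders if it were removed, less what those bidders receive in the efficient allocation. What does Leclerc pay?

Leclerc pays $63.

Efficient allocation: Petrov→Lot B ($137), Leclerc→Lot G ($147), Ghosh→Lot E ($160), Farahani→Lot D ($92), Santos→Lot F ($160); total welfare W = $696.
Leclerc receives Lot G at value $147, so the others get W − 147 = $549.
Without Leclerc: best allocation of the remaining 4 bidders over all 5 lots is Petrov→Lot G ($155), Ghosh→Lot E ($160), Farahani→Lot B ($137), Santos→Lot F ($160), total $612.
VCG payment = (others' best without Leclerc) − (others' welfare with Leclerc) = 612 − 549 = $63.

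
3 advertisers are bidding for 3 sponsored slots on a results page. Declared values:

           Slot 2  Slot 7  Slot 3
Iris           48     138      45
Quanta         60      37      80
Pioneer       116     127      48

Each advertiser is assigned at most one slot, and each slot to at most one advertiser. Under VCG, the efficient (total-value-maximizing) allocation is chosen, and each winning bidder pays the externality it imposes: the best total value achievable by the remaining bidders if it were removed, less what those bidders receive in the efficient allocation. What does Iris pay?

Efficient allocation: Iris→Slot 7 ($138), Quanta→Slot 3 ($80), Pioneer→Slot 2 ($116); total welfare W = $334.
Iris receives Slot 7 at value $138, so the others get W − 138 = $196.
Without Iris: best allocation of the remaining 2 bidders over all 3 slots is Quanta→Slot 3 ($80), Pioneer→Slot 7 ($127), total $207.
VCG payment = (others' best without Iris) − (others' welfare with Iris) = 207 − 196 = $11.

Iris pays $11.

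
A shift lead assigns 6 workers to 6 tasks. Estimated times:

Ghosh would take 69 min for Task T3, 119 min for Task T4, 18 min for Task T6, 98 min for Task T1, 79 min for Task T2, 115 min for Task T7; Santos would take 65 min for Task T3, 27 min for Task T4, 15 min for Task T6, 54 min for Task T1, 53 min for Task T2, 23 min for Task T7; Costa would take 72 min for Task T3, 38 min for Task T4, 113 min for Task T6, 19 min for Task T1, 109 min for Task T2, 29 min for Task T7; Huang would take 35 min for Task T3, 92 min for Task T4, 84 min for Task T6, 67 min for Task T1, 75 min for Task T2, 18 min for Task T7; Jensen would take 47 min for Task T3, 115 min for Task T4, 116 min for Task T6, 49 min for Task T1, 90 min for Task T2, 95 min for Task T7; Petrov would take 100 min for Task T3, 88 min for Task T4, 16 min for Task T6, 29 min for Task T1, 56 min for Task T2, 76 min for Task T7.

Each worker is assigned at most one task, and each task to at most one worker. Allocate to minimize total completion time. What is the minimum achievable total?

Min total: 185 min

This is the linear assignment problem.
Optimal: Ghosh→Task T6 (18 min), Santos→Task T4 (27 min), Costa→Task T1 (19 min), Huang→Task T7 (18 min), Jensen→Task T3 (47 min), Petrov→Task T2 (56 min) — total 18+27+19+18+47+56 = 185 min.
Column-greedy (each task in turn goes to its cheapest remaining worker) gives 271 min, worse by 86.
Next-best assignment: Ghosh→Task T6, Santos→Task T2, Costa→Task T4, Huang→Task T7, Jensen→Task T3, Petrov→Task T1 = 203 min.
No other one-to-one assignment undercuts 185 min.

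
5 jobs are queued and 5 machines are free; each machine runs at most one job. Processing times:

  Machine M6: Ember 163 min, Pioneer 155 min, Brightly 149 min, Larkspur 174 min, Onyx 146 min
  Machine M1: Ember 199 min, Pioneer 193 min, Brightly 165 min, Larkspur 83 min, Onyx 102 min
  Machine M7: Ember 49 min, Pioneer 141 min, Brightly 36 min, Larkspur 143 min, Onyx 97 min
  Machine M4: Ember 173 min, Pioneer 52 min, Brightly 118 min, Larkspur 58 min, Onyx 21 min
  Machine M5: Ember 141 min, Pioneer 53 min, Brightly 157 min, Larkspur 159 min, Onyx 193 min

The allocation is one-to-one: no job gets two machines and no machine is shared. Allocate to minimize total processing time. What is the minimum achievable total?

Optimal: Ember→Machine M7 (49 min), Pioneer→Machine M5 (53 min), Brightly→Machine M6 (149 min), Larkspur→Machine M1 (83 min), Onyx→Machine M4 (21 min) — total 49+53+149+83+21 = 355 min.
Column-greedy (each machine in turn goes to its cheapest remaining job) gives 458 min, worse by 103.

Minimum total: 355 min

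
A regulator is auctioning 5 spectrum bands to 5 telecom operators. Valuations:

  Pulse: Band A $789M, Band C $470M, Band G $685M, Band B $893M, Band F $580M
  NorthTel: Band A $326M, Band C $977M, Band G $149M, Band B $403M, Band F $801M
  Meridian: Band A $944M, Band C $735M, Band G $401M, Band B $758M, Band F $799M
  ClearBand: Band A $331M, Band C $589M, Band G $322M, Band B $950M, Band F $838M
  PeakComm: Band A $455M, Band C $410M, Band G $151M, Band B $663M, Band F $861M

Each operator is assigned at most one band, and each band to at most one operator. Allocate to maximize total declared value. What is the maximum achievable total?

Optimal: Pulse→Band G ($685M), NorthTel→Band C ($977M), Meridian→Band A ($944M), ClearBand→Band B ($950M), PeakComm→Band F ($861M) — total 685+977+944+950+861 = $4417M.
Row-greedy (each operator in turn takes its best remaining band) gives $3803M, worse by 614.

Maximum total: $4417M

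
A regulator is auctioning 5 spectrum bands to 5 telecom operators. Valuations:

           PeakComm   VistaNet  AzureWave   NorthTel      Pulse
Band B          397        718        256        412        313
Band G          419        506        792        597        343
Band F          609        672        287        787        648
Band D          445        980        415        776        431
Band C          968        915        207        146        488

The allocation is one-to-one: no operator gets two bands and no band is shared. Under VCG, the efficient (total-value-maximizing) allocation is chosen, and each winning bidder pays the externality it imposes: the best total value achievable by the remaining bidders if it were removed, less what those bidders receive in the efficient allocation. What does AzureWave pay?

Efficient allocation: PeakComm→Band C ($968M), VistaNet→Band B ($718M), AzureWave→Band G ($792M), NorthTel→Band D ($776M), Pulse→Band F ($648M); total welfare W = $3902M.
AzureWave receives Band G at value $792M, so the others get W − 792 = $3110M.
Without AzureWave: best allocation of the remaining 4 bidders over all 5 bands is PeakComm→Band C ($968M), VistaNet→Band D ($980M), NorthTel→Band G ($597M), Pulse→Band F ($648M), total $3193M.
VCG payment = (others' best without AzureWave) − (others' welfare with AzureWave) = 3193 − 3110 = $83M.

AzureWave pays $83M.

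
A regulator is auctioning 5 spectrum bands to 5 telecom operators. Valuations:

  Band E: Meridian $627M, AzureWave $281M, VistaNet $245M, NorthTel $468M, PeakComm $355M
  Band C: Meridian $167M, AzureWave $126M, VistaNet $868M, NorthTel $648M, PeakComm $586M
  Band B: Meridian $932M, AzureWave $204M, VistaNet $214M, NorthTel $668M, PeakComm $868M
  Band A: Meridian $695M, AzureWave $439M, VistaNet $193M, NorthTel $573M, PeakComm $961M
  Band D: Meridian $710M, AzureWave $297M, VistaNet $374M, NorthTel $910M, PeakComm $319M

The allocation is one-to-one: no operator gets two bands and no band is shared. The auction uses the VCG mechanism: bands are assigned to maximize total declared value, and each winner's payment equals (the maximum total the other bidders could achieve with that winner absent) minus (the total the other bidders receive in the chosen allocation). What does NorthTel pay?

NorthTel pays $16M.

Efficient allocation: Meridian→Band B ($932M), AzureWave→Band E ($281M), VistaNet→Band C ($868M), NorthTel→Band D ($910M), PeakComm→Band A ($961M); total welfare W = $3952M.
NorthTel receives Band D at value $910M, so the others get W − 910 = $3042M.
Without NorthTel: best allocation of the remaining 4 bidders over all 5 bands is Meridian→Band B ($932M), AzureWave→Band D ($297M), VistaNet→Band C ($868M), PeakComm→Band A ($961M), total $3058M.
VCG payment = (others' best without NorthTel) − (others' welfare with NorthTel) = 3058 − 3042 = $16M.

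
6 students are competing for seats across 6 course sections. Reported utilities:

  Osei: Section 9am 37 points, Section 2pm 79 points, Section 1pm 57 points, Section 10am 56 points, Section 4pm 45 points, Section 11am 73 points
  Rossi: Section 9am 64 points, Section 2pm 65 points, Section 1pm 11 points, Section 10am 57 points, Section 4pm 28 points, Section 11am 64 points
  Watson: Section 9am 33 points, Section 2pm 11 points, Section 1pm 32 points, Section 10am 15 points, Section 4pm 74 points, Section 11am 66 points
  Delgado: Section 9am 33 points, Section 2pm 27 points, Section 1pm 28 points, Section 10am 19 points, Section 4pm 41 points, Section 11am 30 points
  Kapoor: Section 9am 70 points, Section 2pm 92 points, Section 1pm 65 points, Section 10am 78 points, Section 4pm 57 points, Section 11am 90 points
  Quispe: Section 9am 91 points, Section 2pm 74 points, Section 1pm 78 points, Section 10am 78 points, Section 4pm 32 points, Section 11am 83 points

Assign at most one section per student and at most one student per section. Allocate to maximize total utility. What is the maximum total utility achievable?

Optimal: Osei→Section 2pm (79 points), Rossi→Section 10am (57 points), Watson→Section 4pm (74 points), Delgado→Section 1pm (28 points), Kapoor→Section 11am (90 points), Quispe→Section 9am (91 points) — total 79+57+74+28+90+91 = 419 points.
Column-greedy (each section in turn goes to its best remaining student) gives 401 points, worse by 18.
Next-best assignment: Osei→Section 11am, Rossi→Section 10am, Watson→Section 4pm, Delgado→Section 1pm, Kapoor→Section 2pm, Quispe→Section 9am = 415 points.
Swapping Osei↔Watson (Osei→Section 4pm 45 points, Watson→Section 2pm 11 points) loses 97.
Every other assignment is strictly worse.

Max total: 419 points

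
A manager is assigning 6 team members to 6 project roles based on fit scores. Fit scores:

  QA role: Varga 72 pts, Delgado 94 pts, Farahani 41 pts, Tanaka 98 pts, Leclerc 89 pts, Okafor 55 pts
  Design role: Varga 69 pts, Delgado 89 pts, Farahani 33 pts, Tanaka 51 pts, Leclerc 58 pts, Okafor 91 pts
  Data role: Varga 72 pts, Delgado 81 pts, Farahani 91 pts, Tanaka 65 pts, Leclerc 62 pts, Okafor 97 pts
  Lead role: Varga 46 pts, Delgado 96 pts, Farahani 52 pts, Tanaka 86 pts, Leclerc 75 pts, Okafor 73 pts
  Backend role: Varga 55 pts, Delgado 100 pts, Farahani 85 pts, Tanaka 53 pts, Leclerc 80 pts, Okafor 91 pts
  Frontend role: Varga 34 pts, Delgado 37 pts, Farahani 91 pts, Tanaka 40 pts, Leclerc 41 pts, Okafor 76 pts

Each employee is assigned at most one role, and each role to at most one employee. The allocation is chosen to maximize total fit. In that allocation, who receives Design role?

Varga receives Design role.

This is the linear assignment problem.
Optimal: Varga→Design role (69 pts), Delgado→Backend role (100 pts), Farahani→Frontend role (91 pts), Tanaka→Lead role (86 pts), Leclerc→QA role (89 pts), Okafor→Data role (97 pts) — total 69+100+91+86+89+97 = 532 pts.
Max-entry greedy (repeatedly take the single best remaining cell) gives 530 pts, worse by 2.
Next-best assignment: Varga→Design role, Delgado→Lead role, Farahani→Frontend role, Tanaka→QA role, Leclerc→Backend role, Okafor→Data role = 531 pts.
Swapping Leclerc↔Farahani (Leclerc→Frontend role 41 pts, Farahani→QA role 41 pts) loses 98.
Every other assignment is strictly worse.
Varga's own top role is QA role (72 pts), but forcing Varga→QA role and reassigning the rest optimally gives only 515 pts — worse by 17.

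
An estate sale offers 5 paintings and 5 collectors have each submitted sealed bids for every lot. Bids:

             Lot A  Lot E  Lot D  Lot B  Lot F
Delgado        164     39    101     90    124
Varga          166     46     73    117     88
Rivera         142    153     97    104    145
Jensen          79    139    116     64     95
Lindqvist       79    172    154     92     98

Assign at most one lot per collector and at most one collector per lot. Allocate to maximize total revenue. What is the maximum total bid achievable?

This is a one-to-one assignment (maximum-weight bipartite matching).
Optimal: Delgado→Lot A ($164), Varga→Lot B ($117), Rivera→Lot F ($145), Jensen→Lot E ($139), Lindqvist→Lot D ($154) — total 164+117+145+139+154 = $719.
Row-greedy (each collector in turn takes its best remaining lot) gives $648, worse by 71.
Next-best assignment: Delgado→Lot A, Varga→Lot B, Rivera→Lot F, Jensen→Lot D, Lindqvist→Lot E = $714.

Max total: $719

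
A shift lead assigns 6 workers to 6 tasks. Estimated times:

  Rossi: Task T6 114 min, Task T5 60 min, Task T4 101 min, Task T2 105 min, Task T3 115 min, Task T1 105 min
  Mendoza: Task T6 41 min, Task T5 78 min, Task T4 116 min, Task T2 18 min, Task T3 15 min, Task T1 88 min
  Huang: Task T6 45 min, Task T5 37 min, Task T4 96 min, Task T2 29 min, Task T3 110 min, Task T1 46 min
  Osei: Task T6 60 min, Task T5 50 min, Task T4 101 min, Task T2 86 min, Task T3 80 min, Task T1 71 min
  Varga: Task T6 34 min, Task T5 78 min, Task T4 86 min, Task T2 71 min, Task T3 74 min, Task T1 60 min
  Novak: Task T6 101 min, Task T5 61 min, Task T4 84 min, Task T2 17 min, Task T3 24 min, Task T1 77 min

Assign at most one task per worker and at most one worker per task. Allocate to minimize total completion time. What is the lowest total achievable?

Optimal: Rossi→Task T4 (101 min), Mendoza→Task T3 (15 min), Huang→Task T1 (46 min), Osei→Task T5 (50 min), Varga→Task T6 (34 min), Novak→Task T2 (17 min) — total 101+15+46+50+34+17 = 263 min.
Column-greedy (each task in turn goes to its cheapest remaining worker) gives 358 min, worse by 95.
Next-best assignment: Rossi→Task T5, Mendoza→Task T3, Huang→Task T1, Osei→Task T4, Varga→Task T6, Novak→Task T2 = 273 min.
Checked against all permutations: 263 min is optimal.

Min total: 263 min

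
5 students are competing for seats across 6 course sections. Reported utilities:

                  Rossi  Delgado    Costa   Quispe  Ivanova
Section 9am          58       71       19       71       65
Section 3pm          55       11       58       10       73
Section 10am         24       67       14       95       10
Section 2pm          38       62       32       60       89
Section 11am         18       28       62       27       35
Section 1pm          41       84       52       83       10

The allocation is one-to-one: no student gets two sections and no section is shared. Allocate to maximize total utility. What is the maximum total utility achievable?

Optimal: Rossi→Section 9am (58 points), Delgado→Section 1pm (84 points), Costa→Section 11am (62 points), Quispe→Section 10am (95 points), Ivanova→Section 2pm (89 points) — total 58+84+62+95+89 = 388 points.
Column-greedy (each section in turn goes to its best remaining student) gives 339 points, worse by 49.

Maximum total: 388 points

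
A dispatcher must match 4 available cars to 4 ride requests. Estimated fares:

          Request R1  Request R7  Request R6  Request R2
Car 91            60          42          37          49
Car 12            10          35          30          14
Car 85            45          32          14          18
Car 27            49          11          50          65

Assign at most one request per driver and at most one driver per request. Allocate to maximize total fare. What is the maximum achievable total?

Max total: $187

Optimal: Car 91→Request R1 ($60), Car 12→Request R6 ($30), Car 85→Request R7 ($32), Car 27→Request R2 ($65) — total 60+30+32+65 = $187.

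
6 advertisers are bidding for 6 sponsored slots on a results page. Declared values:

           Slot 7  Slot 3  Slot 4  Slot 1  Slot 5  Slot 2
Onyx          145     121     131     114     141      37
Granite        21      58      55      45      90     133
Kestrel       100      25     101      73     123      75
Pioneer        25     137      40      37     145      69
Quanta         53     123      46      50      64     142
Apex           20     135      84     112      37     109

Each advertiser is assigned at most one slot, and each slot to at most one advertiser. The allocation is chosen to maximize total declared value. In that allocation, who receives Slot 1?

Apex receives Slot 1.

This is a one-to-one assignment (maximum-weight bipartite matching).
Optimal: Onyx→Slot 7 ($145), Granite→Slot 2 ($133), Kestrel→Slot 4 ($101), Pioneer→Slot 5 ($145), Quanta→Slot 3 ($123), Apex→Slot 1 ($112) — total 145+133+101+145+123+112 = $759.
Column-greedy (each slot in turn goes to its best remaining advertiser) gives $727, worse by 32.
Checked against all permutations: $759 is optimal.
Apex's own top slot is Slot 3 ($135), but forcing Apex→Slot 3 and reassigning the rest optimally gives only $713 — worse by 46.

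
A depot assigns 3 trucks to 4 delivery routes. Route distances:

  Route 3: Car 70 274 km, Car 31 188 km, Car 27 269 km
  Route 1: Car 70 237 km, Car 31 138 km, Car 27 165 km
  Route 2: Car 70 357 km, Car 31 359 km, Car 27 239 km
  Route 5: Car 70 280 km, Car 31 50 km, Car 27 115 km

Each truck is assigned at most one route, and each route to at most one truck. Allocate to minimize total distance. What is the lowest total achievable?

Min total: 489 km

Treat this as an assignment problem: match each truck to one route.
Optimal: Car 70→Route 3 (274 km), Car 31→Route 5 (50 km), Car 27→Route 1 (165 km) — total 274+50+165 = 489 km.
Column-greedy (each route in turn goes to its cheapest remaining truck) gives 710 km, worse by 221.
Every other assignment is strictly worse.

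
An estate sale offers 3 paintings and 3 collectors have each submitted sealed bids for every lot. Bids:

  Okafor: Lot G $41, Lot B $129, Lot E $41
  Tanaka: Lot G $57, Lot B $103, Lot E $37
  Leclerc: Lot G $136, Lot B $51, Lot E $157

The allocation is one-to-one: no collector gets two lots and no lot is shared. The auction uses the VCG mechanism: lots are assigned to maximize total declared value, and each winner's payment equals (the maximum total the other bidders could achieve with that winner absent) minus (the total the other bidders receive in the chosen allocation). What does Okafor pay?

Efficient allocation: Okafor→Lot B ($129), Tanaka→Lot G ($57), Leclerc→Lot E ($157); total welfare W = $343.
Okafor receives Lot B at value $129, so the others get W − 129 = $214.
Without Okafor: best allocation of the remaining 2 bidders over all 3 lots is Tanaka→Lot B ($103), Leclerc→Lot E ($157), total $260.
VCG payment = (others' best without Okafor) − (others' welfare with Okafor) = 260 − 214 = $46.

Okafor pays $46.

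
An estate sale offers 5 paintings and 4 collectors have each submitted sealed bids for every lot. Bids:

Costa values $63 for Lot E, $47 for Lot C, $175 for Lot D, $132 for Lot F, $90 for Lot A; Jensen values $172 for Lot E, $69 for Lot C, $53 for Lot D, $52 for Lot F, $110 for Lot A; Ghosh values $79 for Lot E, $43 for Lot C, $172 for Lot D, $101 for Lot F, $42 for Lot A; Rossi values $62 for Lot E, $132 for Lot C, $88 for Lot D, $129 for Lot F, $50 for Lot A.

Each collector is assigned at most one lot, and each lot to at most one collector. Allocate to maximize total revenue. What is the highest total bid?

Maximum total: $608

Optimal: Costa→Lot F ($132), Jensen→Lot E ($172), Ghosh→Lot D ($172), Rossi→Lot C ($132) — total 132+172+172+132 = $608.
Row-greedy (each collector in turn takes its best remaining lot) gives $580, worse by 28.
Next-best assignment: Costa→Lot D, Jensen→Lot E, Ghosh→Lot F, Rossi→Lot C = $580.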